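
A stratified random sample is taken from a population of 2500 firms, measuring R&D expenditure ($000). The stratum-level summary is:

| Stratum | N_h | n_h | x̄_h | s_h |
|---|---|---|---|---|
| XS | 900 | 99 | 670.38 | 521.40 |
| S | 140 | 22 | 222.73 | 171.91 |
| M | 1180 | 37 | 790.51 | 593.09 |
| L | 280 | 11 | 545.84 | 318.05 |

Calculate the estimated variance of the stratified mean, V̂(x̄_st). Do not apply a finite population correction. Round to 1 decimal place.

V̂(x̄_st) ≈ 2593.4

V̂(x̄_st) = Σ W_h² s_h²/n_h, with W_h = N_h/N and N = 2500:
  stratum XS: (900/2500)²·521.40²/99 = 355.887
  stratum S: (140/2500)²·171.91²/22 = 4.21265
  stratum M: (1180/2500)²·593.09²/37 = 2117.99
  stratum L: (280/2500)²·318.05²/11 = 115.354
V̂(x̄_st) = 2593.44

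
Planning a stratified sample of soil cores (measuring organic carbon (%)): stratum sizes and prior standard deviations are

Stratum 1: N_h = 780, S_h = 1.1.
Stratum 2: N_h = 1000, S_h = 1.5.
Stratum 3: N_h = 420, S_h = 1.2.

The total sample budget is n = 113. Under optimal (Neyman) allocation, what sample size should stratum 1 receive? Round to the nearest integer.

Neyman allocation: n_h = n · N_h S_h / Σ N_i S_i, with n = 113.
  stratum 1: N_h·S_h = 780·1.1 = 858.00
  stratum 2: N_h·S_h = 1000·1.5 = 1500.00
  stratum 3: N_h·S_h = 420·1.2 = 504.00
Σ N_h S_h = 2862.00
n for stratum 1 = 113·858.00/2862.00 = 33.876 → 34

34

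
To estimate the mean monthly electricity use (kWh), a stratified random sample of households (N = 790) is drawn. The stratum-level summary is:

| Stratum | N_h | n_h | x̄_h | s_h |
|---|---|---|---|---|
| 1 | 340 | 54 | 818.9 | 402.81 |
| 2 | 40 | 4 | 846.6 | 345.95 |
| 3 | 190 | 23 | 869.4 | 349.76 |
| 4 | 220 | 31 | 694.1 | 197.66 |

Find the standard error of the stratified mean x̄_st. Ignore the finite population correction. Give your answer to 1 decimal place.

SE(x̄_st) ≈ 32.2

V̂(x̄_st) = Σ W_h² s_h²/n_h, with W_h = N_h/N and N = 790:
  stratum 1: (340/790)²·402.81²/54 = 556.558
  stratum 2: (40/790)²·345.95²/4 = 76.7066
  stratum 3: (190/790)²·349.76²/23 = 307.656
  stratum 4: (220/790)²·197.66²/31 = 97.7388
V̂(x̄_st) = 1038.66
SE(x̄_st) = √1038.66 = 32.2282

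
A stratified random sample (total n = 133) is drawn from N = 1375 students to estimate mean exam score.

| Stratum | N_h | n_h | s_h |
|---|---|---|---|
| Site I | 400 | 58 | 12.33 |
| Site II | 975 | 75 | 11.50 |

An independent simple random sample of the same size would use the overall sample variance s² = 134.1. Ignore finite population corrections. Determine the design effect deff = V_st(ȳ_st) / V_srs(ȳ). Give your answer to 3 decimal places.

deff ≈ 1.099

V̂(ȳ_st) = Σ W_h² s_h²/n_h, with W_h = N_h/N and N = 1375:
  stratum Site I: (400/1375)²·12.33²/58 = 0.221826
  stratum Site II: (975/1375)²·11.50²/75 = 0.886621
V_st = 1.10845
V_srs = s²/n = 134.1/133 = 1.00827
deff = V_st / V_srs = 1.10845/1.00827 = 1.0994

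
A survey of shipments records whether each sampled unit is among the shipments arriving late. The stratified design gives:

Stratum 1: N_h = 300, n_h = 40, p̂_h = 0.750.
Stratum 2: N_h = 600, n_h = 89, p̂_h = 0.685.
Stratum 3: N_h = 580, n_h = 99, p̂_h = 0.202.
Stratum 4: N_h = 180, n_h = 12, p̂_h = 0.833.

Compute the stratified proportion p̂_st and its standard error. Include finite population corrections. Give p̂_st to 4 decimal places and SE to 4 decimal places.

p̂_st ≈ 0.5440, SE ≈ 0.0267

N = 1660; stratum weights W_h = N_h/N.
p̂_st = Σ W_h p̂_h = (300·0.750 + 600·0.685 + 580·0.202 + 180·0.833)/1660 = 0.54404
V̂(p̂_st) = Σ W_h² (1 − n_h/N_h) p̂_h(1−p̂_h)/(n_h−1):
  stratum 1: (300/1660)²·(1 − 40/300)·0.750·0.250/39 = 0.000136087
  stratum 2: (600/1660)²·(1 − 89/600)·0.685·0.315/88 = 0.000272819
  stratum 3: (580/1660)²·(1 − 99/580)·0.202·0.798/98 = 0.000166527
  stratum 4: (180/1660)²·(1 − 12/180)·0.833·0.167/11 = 0.000138782
V̂(p̂_st) = 0.000714215; SE = √V̂ = 0.0267248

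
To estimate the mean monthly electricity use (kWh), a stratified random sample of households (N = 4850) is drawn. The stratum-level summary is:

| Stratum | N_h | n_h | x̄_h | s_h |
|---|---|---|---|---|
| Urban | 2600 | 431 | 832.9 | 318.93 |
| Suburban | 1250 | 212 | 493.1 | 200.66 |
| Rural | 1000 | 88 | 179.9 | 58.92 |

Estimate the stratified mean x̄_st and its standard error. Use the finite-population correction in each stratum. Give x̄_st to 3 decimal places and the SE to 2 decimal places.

x̄_st ≈ 610.684, SE ≈ 8.28

x̄_st = Σ W_h x̄_h = (2600·832.9 + 1250·493.1 + 1000·179.9)/4850 = 610.68351
V̂(x̄_st) = Σ W_h² (1 − n_h/N_h) s_h²/n_h, with W_h = N_h/N and N = 4850:
  stratum Urban: (2600/4850)²·(1 − 431/2600)·318.93²/431 = 56.58
  stratum Suburban: (1250/4850)²·(1 − 212/1250)·200.66²/212 = 10.4763
  stratum Rural: (1000/4850)²·(1 − 88/1000)·58.92²/88 = 1.52952
V̂(x̄_st) = 68.5859
SE(x̄_st) = √68.5859 = 8.28166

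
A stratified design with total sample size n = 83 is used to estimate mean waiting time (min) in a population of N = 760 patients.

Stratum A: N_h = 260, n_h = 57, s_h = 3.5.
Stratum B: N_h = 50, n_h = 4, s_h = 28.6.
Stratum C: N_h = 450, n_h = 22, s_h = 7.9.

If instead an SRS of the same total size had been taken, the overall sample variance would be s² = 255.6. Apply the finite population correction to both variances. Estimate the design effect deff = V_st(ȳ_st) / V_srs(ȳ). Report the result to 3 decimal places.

V̂(ȳ_st) = Σ W_h² (1 − n_h/N_h) s_h²/n_h, with W_h = N_h/N and N = 760:
  stratum A: (260/760)²·(1 − 57/260)·3.5²/57 = 0.0196383
  stratum B: (50/760)²·(1 − 4/50)·28.6²/4 = 0.814278
  stratum C: (450/760)²·(1 − 22/450)·7.9²/22 = 0.945933
V_st = 1.77985
V_srs = (1 − 83/760)·255.6/83 = 2.7432
deff = V_st / V_srs = 1.77985/2.7432 = 0.6488

deff ≈ 0.649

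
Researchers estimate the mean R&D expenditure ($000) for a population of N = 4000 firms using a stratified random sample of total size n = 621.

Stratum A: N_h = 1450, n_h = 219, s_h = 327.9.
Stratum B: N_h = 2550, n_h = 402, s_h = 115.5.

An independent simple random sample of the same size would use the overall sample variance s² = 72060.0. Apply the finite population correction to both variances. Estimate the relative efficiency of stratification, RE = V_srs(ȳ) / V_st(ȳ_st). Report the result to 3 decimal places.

V̂(ȳ_st) = Σ W_h² (1 − n_h/N_h) s_h²/n_h, with W_h = N_h/N and N = 4000:
  stratum A: (1450/4000)²·(1 − 219/1450)·327.9²/219 = 54.7703
  stratum B: (2550/4000)²·(1 − 402/2550)·115.5²/402 = 11.3604
V_st = 66.1306
V_srs = (1 − 621/4000)·72060.0/621 = 98.0236
Relative efficiency = V_srs / V_st = 98.0236/66.1306 = 1.4823

RE ≈ 1.482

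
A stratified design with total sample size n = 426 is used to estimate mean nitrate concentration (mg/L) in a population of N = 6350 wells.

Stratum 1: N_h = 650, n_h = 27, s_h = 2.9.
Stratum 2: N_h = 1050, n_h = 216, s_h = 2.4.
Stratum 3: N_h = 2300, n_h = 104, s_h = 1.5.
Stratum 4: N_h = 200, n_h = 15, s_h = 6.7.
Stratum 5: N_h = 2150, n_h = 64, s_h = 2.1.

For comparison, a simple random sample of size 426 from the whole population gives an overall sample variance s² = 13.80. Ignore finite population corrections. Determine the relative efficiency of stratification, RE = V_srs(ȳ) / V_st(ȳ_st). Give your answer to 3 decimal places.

RE ≈ 1.830

V̂(ȳ_st) = Σ W_h² s_h²/n_h, with W_h = N_h/N and N = 6350:
  stratum 1: (650/6350)²·2.9²/27 = 0.00326371
  stratum 2: (1050/6350)²·2.4²/216 = 0.000729121
  stratum 3: (2300/6350)²·1.5²/104 = 0.00283829
  stratum 4: (200/6350)²·6.7²/15 = 0.00296873
  stratum 5: (2150/6350)²·2.1²/64 = 0.00789929
V_st = 0.0176991
V_srs = s²/n = 13.80/426 = 0.0323944
Relative efficiency = V_srs / V_st = 0.0323944/0.0176991 = 1.8303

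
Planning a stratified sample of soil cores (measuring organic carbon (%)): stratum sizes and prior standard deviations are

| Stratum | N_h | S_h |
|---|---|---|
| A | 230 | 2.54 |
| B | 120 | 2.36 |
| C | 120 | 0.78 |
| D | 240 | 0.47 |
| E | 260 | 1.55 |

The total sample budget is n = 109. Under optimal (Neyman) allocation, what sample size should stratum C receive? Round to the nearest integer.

7

Neyman allocation: n_h = n · N_h S_h / Σ N_i S_i, with n = 109.
  stratum A: N_h·S_h = 230·2.54 = 584.20
  stratum B: N_h·S_h = 120·2.36 = 283.20
  stratum C: N_h·S_h = 120·0.78 = 93.60
  stratum D: N_h·S_h = 240·0.47 = 112.80
  stratum E: N_h·S_h = 260·1.55 = 403.00
Σ N_h S_h = 1476.80
n for stratum C = 109·93.60/1476.80 = 6.908 → 7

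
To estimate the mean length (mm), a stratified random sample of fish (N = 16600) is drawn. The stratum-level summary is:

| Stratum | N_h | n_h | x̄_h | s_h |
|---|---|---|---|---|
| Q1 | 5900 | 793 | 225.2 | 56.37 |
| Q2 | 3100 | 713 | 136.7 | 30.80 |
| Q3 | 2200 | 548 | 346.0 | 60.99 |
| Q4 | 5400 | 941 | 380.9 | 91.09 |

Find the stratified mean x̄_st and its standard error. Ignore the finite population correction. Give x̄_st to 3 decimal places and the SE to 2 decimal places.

x̄_st = Σ W_h x̄_h = (5900·225.2 + 3100·136.7 + 2200·346.0 + 5400·380.9)/16600 = 275.33193
V̂(x̄_st) = Σ W_h² s_h²/n_h, with W_h = N_h/N and N = 16600:
  stratum Q1: (5900/16600)²·56.37²/793 = 0.506187
  stratum Q2: (3100/16600)²·30.80²/713 = 0.0464001
  stratum Q3: (2200/16600)²·60.99²/548 = 0.119225
  stratum Q4: (5400/16600)²·91.09²/941 = 0.933089
V̂(x̄_st) = 1.6049
SE(x̄_st) = √1.6049 = 1.26685

x̄_st ≈ 275.332, SE ≈ 1.27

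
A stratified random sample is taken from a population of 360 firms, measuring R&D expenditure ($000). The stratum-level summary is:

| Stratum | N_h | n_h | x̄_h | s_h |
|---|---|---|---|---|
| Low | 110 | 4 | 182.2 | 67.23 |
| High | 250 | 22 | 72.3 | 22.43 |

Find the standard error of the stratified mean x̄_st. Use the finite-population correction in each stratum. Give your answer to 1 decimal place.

V̂(x̄_st) = Σ W_h² (1 − n_h/N_h) s_h²/n_h, with W_h = N_h/N and N = 360:
  stratum Low: (110/360)²·(1 − 4/110)·67.23²/4 = 101.662
  stratum High: (250/360)²·(1 − 22/250)·22.43²/22 = 10.0579
V̂(x̄_st) = 111.72
SE(x̄_st) = √111.72 = 10.5698

SE(x̄_st) ≈ 10.6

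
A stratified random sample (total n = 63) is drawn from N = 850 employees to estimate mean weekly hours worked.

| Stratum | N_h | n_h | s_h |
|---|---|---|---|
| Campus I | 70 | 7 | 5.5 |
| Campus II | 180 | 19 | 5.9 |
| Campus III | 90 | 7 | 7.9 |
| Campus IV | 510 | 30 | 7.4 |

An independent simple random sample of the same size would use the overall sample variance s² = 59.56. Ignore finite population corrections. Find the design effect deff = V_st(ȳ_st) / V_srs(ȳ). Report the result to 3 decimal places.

deff ≈ 0.919

V̂(ȳ_st) = Σ W_h² s_h²/n_h, with W_h = N_h/N and N = 850:
  stratum Campus I: (70/850)²·5.5²/7 = 0.029308
  stratum Campus II: (180/850)²·5.9²/19 = 0.0821595
  stratum Campus III: (90/850)²·7.9²/7 = 0.0999547
  stratum Campus IV: (510/850)²·7.4²/30 = 0.65712
V_st = 0.868542
V_srs = s²/n = 59.56/63 = 0.945397
deff = V_st / V_srs = 0.868542/0.945397 = 0.9187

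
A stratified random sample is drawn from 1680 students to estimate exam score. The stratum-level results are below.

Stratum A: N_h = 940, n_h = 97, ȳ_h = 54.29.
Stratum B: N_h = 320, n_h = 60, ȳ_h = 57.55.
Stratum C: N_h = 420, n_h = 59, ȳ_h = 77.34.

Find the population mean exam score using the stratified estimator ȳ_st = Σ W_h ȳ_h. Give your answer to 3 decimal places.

N = Σ N_h = 1680. Stratum weights W_h = N_h/N.
ȳ_st = (940·54.29 + 320·57.55 + 420·77.34) / 1680 = 60.67345

ȳ_st ≈ 60.673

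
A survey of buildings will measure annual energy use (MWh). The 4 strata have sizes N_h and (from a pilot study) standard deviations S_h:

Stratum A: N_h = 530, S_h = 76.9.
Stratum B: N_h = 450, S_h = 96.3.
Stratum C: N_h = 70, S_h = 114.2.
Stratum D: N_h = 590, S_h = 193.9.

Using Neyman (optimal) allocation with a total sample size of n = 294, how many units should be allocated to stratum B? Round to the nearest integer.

62

Neyman allocation: n_h = n · N_h S_h / Σ N_i S_i, with n = 294.
  stratum A: N_h·S_h = 530·76.9 = 40757.00
  stratum B: N_h·S_h = 450·96.3 = 43335.00
  stratum C: N_h·S_h = 70·114.2 = 7994.00
  stratum D: N_h·S_h = 590·193.9 = 114401.00
Σ N_h S_h = 206487.00
n for stratum B = 294·43335.00/206487.00 = 61.701 → 62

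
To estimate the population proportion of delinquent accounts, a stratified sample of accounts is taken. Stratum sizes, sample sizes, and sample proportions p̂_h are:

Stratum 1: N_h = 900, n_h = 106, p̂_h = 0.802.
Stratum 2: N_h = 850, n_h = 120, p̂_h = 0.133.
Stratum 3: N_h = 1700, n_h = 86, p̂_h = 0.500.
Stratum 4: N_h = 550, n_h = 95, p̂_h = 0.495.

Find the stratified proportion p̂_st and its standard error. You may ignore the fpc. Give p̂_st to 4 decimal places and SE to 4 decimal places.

N = 4000; stratum weights W_h = N_h/N.
p̂_st = Σ W_h p̂_h = (900·0.802 + 850·0.133 + 1700·0.500 + 550·0.495)/4000 = 0.48928
V̂(p̂_st) = Σ W_h² p̂_h(1−p̂_h)/(n_h−1):
  stratum 1: (900/4000)²·0.802·0.198/105 = 7.65624e-05
  stratum 2: (850/4000)²·0.133·0.867/119 = 4.37564e-05
  stratum 3: (1700/4000)²·0.500·0.500/85 = 0.00053125
  stratum 4: (550/4000)²·0.495·0.505/94 = 5.02776e-05
V̂(p̂_st) = 0.000701846; SE = √V̂ = 0.0264924

p̂_st ≈ 0.4893, SE ≈ 0.0265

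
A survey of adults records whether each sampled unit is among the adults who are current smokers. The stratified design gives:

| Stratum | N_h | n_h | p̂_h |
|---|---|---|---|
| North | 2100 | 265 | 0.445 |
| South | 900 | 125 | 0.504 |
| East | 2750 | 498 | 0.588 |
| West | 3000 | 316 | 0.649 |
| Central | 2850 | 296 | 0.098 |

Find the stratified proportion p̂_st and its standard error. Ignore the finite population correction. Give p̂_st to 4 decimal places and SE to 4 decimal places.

N = 11600; stratum weights W_h = N_h/N.
p̂_st = Σ W_h p̂_h = (2100·0.445 + 900·0.504 + 2750·0.588 + 3000·0.649 + 2850·0.098)/11600 = 0.45098
V̂(p̂_st) = Σ W_h² p̂_h(1−p̂_h)/(n_h−1):
  stratum North: (2100/11600)²·0.445·0.555/264 = 3.066e-05
  stratum South: (900/11600)²·0.504·0.496/124 = 1.21356e-05
  stratum East: (2750/11600)²·0.588·0.412/497 = 2.73948e-05
  stratum West: (3000/11600)²·0.649·0.351/315 = 4.83691e-05
  stratum Central: (2850/11600)²·0.098·0.902/295 = 1.80877e-05
V̂(p̂_st) = 0.000136647; SE = √V̂ = 0.0116896

p̂_st ≈ 0.4510, SE ≈ 0.0117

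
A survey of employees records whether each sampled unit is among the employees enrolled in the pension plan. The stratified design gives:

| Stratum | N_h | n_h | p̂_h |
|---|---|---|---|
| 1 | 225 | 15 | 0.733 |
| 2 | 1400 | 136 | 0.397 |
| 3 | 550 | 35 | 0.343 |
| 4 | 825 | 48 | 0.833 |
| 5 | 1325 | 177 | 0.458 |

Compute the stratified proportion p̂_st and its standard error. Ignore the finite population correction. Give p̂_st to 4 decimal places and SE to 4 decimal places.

N = 4325; stratum weights W_h = N_h/N.
p̂_st = Σ W_h p̂_h = (225·0.733 + 1400·0.397 + 550·0.343 + 825·0.833 + 1325·0.458)/4325 = 0.50947
V̂(p̂_st) = Σ W_h² p̂_h(1−p̂_h)/(n_h−1):
  stratum 1: (225/4325)²·0.733·0.267/14 = 3.78338e-05
  stratum 2: (1400/4325)²·0.397·0.603/135 = 0.000185805
  stratum 3: (550/4325)²·0.343·0.657/34 = 0.000107185
  stratum 4: (825/4325)²·0.833·0.167/47 = 0.000107696
  stratum 5: (1325/4325)²·0.458·0.542/176 = 0.000132377
V̂(p̂_st) = 0.000570897; SE = √V̂ = 0.0238934

p̂_st ≈ 0.5095, SE ≈ 0.0239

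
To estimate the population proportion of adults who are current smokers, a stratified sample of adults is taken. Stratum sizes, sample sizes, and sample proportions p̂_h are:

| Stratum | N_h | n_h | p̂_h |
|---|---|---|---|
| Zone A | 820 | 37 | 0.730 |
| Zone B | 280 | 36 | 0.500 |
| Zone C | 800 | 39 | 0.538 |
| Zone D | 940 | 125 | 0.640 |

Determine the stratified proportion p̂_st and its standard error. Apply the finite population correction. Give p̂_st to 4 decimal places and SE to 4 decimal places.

p̂_st ≈ 0.6235, SE ≈ 0.0342

N = 2840; stratum weights W_h = N_h/N.
p̂_st = Σ W_h p̂_h = (820·0.730 + 280·0.500 + 800·0.538 + 940·0.640)/2840 = 0.62345
V̂(p̂_st) = Σ W_h² (1 − n_h/N_h) p̂_h(1−p̂_h)/(n_h−1):
  stratum Zone A: (820/2840)²·(1 − 37/820)·0.730·0.270/36 = 0.000435836
  stratum Zone B: (280/2840)²·(1 − 36/280)·0.500·0.500/35 = 6.05039e-05
  stratum Zone C: (800/2840)²·(1 − 39/800)·0.538·0.462/38 = 0.000493718
  stratum Zone D: (940/2840)²·(1 − 125/940)·0.640·0.360/124 = 0.000176486
V̂(p̂_st) = 0.00116654; SE = √V̂ = 0.0341547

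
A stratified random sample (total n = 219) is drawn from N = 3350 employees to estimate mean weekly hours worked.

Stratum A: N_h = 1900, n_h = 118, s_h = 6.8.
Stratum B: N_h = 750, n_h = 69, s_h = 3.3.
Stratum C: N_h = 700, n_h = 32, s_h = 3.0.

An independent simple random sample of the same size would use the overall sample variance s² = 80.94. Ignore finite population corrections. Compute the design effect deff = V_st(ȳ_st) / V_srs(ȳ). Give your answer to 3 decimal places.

deff ≈ 0.396

V̂(ȳ_st) = Σ W_h² s_h²/n_h, with W_h = N_h/N and N = 3350:
  stratum A: (1900/3350)²·6.8²/118 = 0.126053
  stratum B: (750/3350)²·3.3²/69 = 0.00791064
  stratum C: (700/3350)²·3.0²/32 = 0.01228
V_st = 0.146244
V_srs = s²/n = 80.94/219 = 0.369589
deff = V_st / V_srs = 0.146244/0.369589 = 0.3957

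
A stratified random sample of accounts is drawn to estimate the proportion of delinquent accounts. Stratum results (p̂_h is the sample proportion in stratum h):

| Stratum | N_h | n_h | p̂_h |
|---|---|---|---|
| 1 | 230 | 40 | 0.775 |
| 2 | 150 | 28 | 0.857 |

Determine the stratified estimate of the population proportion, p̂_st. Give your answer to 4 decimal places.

p̂_st ≈ 0.8074

N = 380; stratum weights W_h = N_h/N.
p̂_st = Σ W_h p̂_h = (230·0.775 + 150·0.857)/380 = 0.80737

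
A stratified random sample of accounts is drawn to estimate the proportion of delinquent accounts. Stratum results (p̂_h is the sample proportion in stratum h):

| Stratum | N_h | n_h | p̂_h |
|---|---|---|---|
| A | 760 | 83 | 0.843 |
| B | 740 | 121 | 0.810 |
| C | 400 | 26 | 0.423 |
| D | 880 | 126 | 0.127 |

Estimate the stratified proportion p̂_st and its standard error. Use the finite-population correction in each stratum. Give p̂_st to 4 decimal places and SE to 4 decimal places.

p̂_st ≈ 0.5471, SE ≈ 0.0212

N = 2780; stratum weights W_h = N_h/N.
p̂_st = Σ W_h p̂_h = (760·0.843 + 740·0.810 + 400·0.423 + 880·0.127)/2780 = 0.54714
V̂(p̂_st) = Σ W_h² (1 − n_h/N_h) p̂_h(1−p̂_h)/(n_h−1):
  stratum A: (760/2780)²·(1 − 83/760)·0.843·0.157/82 = 0.000107455
  stratum B: (740/2780)²·(1 − 121/740)·0.810·0.190/120 = 7.60134e-05
  stratum C: (400/2780)²·(1 − 26/400)·0.423·0.577/25 = 0.000188981
  stratum D: (880/2780)²·(1 − 126/880)·0.127·0.873/125 = 7.61504e-05
V̂(p̂_st) = 0.0004486; SE = √V̂ = 0.0211802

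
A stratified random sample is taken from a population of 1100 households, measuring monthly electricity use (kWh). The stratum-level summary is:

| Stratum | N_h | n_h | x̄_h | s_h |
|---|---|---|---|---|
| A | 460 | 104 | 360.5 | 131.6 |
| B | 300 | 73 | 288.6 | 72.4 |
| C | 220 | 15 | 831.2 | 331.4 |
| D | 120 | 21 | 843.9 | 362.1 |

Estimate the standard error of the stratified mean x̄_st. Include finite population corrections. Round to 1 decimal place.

V̂(x̄_st) = Σ W_h² (1 − n_h/N_h) s_h²/n_h, with W_h = N_h/N and N = 1100:
  stratum A: (460/1100)²·(1 − 104/460)·131.6²/104 = 22.5372
  stratum B: (300/1100)²·(1 − 73/300)·72.4²/73 = 4.04125
  stratum C: (220/1100)²·(1 − 15/220)·331.4²/15 = 272.901
  stratum D: (120/1100)²·(1 − 21/120)·362.1²/21 = 61.3012
V̂(x̄_st) = 360.781
SE(x̄_st) = √360.781 = 18.9942

SE(x̄_st) ≈ 19.0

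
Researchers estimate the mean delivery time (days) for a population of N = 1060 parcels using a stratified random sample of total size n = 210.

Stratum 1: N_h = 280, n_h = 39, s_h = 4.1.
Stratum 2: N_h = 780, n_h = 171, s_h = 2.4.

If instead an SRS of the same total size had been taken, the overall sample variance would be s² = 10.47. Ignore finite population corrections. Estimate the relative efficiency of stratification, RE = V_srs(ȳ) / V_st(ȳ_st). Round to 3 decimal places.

V̂(ȳ_st) = Σ W_h² s_h²/n_h, with W_h = N_h/N and N = 1060:
  stratum 1: (280/1060)²·4.1²/39 = 0.0300751
  stratum 2: (780/1060)²·2.4²/171 = 0.0182391
V_st = 0.0483142
V_srs = s²/n = 10.47/210 = 0.0498571
Relative efficiency = V_srs / V_st = 0.0498571/0.0483142 = 1.0319

RE ≈ 1.032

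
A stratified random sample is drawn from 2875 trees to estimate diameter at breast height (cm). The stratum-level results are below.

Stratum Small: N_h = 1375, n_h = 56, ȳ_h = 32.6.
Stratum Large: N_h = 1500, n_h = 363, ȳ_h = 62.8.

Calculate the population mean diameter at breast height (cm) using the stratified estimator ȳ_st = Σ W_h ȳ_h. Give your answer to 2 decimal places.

N = Σ N_h = 2875. Stratum weights W_h = N_h/N.
ȳ_st = (1375·32.6 + 1500·62.8) / 2875 = 48.3565

ȳ_st ≈ 48.36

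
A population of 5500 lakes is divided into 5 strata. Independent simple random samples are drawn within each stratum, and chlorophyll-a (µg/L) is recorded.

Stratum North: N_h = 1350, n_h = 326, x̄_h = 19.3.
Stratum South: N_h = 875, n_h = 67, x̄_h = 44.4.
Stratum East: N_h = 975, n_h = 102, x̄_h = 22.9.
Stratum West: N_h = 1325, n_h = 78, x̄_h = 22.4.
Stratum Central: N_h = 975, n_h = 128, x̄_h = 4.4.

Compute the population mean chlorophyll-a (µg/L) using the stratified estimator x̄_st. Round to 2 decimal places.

x̄_st ≈ 22.04

N = Σ N_h = 5500. Stratum weights W_h = N_h/N.
x̄_st = (1350·19.3 + 875·44.4 + 975·22.9 + 1325·22.4 + 975·4.4) / 5500 = 22.0368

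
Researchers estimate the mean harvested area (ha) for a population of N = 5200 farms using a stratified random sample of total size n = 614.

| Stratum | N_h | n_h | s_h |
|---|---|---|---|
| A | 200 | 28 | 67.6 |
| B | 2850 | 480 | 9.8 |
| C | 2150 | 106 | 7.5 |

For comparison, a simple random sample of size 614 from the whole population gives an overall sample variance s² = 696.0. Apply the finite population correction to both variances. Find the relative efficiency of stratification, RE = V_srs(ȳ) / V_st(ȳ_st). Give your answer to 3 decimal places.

V̂(ȳ_st) = Σ W_h² (1 − n_h/N_h) s_h²/n_h, with W_h = N_h/N and N = 5200:
  stratum A: (200/5200)²·(1 − 28/200)·67.6²/28 = 0.207629
  stratum B: (2850/5200)²·(1 − 480/2850)·9.8²/480 = 0.0499801
  stratum C: (2150/5200)²·(1 − 106/2150)·7.5²/106 = 0.0862441
V_st = 0.343853
V_srs = (1 − 614/5200)·696.0/614 = 0.999704
Relative efficiency = V_srs / V_st = 0.999704/0.343853 = 2.9074

RE ≈ 2.907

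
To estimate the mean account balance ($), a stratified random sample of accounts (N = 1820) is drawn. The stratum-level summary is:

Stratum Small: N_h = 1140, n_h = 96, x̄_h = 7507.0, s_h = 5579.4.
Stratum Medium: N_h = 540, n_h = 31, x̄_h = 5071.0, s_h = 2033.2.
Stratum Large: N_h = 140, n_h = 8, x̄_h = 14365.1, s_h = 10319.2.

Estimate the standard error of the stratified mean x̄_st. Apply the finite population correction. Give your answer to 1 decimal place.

SE(x̄_st) ≈ 449.3

V̂(x̄_st) = Σ W_h² (1 − n_h/N_h) s_h²/n_h, with W_h = N_h/N and N = 1820:
  stratum Small: (1140/1820)²·(1 − 96/1140)·5579.4²/96 = 116511
  stratum Medium: (540/1820)²·(1 − 31/540)·2033.2²/31 = 11065.4
  stratum Large: (140/1820)²·(1 − 8/140)·10319.2²/8 = 74261.1
V̂(x̄_st) = 201837
SE(x̄_st) = √201837 = 449.263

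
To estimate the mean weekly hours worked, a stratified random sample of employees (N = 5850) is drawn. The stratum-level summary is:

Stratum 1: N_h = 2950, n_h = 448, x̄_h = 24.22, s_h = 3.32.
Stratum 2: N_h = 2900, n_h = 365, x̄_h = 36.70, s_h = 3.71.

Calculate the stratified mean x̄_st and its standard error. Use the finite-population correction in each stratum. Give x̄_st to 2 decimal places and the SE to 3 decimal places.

x̄_st = Σ W_h x̄_h = (2950·24.22 + 2900·36.70)/5850 = 30.40667
V̂(x̄_st) = Σ W_h² (1 − n_h/N_h) s_h²/n_h, with W_h = N_h/N and N = 5850:
  stratum 1: (2950/5850)²·(1 − 448/2950)·3.32²/448 = 0.00530635
  stratum 2: (2900/5850)²·(1 − 365/2900)·3.71²/365 = 0.00810064
V̂(x̄_st) = 0.013407
SE(x̄_st) = √0.013407 = 0.115789

x̄_st ≈ 30.41, SE ≈ 0.116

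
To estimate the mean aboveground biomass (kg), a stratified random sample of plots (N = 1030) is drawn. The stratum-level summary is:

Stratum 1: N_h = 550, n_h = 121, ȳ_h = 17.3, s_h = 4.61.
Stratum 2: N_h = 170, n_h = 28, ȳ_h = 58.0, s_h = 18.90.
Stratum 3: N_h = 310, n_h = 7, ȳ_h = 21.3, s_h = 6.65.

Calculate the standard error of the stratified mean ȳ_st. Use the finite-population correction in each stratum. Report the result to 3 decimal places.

SE(ȳ_st) ≈ 0.943

V̂(ȳ_st) = Σ W_h² (1 − n_h/N_h) s_h²/n_h, with W_h = N_h/N and N = 1030:
  stratum 1: (550/1030)²·(1 − 121/550)·4.61²/121 = 0.0390627
  stratum 2: (170/1030)²·(1 − 28/170)·18.90²/28 = 0.290288
  stratum 3: (310/1030)²·(1 − 7/310)·6.65²/7 = 0.559339
V̂(ȳ_st) = 0.888689
SE(ȳ_st) = √0.888689 = 0.942703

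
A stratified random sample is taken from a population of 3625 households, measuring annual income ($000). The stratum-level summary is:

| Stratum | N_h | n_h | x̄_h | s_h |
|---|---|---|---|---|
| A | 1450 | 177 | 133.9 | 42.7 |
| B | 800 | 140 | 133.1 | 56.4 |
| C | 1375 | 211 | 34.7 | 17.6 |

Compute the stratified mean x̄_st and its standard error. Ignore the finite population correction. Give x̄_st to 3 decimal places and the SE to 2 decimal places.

x̄_st ≈ 96.096, SE ≈ 1.72

x̄_st = Σ W_h x̄_h = (1450·133.9 + 800·133.1 + 1375·34.7)/3625 = 96.09586
V̂(x̄_st) = Σ W_h² s_h²/n_h, with W_h = N_h/N and N = 3625:
  stratum A: (1450/3625)²·42.7²/177 = 1.64817
  stratum B: (800/3625)²·56.4²/140 = 1.10661
  stratum C: (1375/3625)²·17.6²/211 = 0.211219
V̂(x̄_st) = 2.966
SE(x̄_st) = √2.966 = 1.72221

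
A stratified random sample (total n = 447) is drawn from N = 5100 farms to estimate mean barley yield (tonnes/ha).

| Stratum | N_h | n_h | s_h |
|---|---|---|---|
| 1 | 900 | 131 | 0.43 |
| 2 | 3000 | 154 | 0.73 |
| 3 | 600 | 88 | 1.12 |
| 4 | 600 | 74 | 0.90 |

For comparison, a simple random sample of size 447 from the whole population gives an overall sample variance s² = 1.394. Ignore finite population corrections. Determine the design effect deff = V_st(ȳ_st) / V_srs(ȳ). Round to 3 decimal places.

deff ≈ 0.510

V̂(ȳ_st) = Σ W_h² s_h²/n_h, with W_h = N_h/N and N = 5100:
  stratum 1: (900/5100)²·0.43²/131 = 4.39552e-05
  stratum 2: (3000/5100)²·0.73²/154 = 0.00119737
  stratum 3: (600/5100)²·1.12²/88 = 0.000197295
  stratum 4: (600/5100)²·0.90²/74 = 0.000151501
V_st = 0.00159012
V_srs = s²/n = 1.394/447 = 0.00311857
deff = V_st / V_srs = 0.00159012/0.00311857 = 0.5099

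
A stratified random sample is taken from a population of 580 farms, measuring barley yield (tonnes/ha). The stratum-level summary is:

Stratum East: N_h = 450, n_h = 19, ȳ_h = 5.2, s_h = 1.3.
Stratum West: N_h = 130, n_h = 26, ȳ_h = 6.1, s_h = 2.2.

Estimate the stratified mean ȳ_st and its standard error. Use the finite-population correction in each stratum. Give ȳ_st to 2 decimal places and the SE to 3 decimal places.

ȳ_st ≈ 5.40, SE ≈ 0.242

ȳ_st = Σ W_h ȳ_h = (450·5.2 + 130·6.1)/580 = 5.40172
V̂(ȳ_st) = Σ W_h² (1 − n_h/N_h) s_h²/n_h, with W_h = N_h/N and N = 580:
  stratum East: (450/580)²·(1 − 19/450)·1.3²/19 = 0.0512822
  stratum West: (130/580)²·(1 − 26/130)·2.2²/26 = 0.00748157
V̂(ȳ_st) = 0.0587638
SE(ȳ_st) = √0.0587638 = 0.242412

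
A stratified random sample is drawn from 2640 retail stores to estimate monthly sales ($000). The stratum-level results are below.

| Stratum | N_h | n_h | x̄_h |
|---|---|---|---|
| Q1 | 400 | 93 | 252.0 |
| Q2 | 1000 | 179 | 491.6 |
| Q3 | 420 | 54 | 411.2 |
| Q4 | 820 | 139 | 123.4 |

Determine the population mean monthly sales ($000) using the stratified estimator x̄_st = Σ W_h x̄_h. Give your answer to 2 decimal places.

x̄_st ≈ 328.14

N = Σ N_h = 2640. Stratum weights W_h = N_h/N.
x̄_st = (400·252.0 + 1000·491.6 + 420·411.2 + 820·123.4) / 2640 = 328.1409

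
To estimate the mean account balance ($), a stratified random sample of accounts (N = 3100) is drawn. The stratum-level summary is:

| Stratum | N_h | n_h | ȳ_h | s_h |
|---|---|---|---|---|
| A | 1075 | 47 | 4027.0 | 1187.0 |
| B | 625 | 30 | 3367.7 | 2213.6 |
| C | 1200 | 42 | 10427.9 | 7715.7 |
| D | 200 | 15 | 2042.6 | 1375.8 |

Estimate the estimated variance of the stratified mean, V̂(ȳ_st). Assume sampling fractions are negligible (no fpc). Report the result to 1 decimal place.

V̂(ȳ_st) = Σ W_h² s_h²/n_h, with W_h = N_h/N and N = 3100:
  stratum A: (1075/3100)²·1187.0²/47 = 3604.93
  stratum B: (625/3100)²·2213.6²/30 = 6639.17
  stratum C: (1200/3100)²·7715.7²/42 = 212393
  stratum D: (200/3100)²·1375.8²/15 = 525.238
V̂(ȳ_st) = 223162

V̂(ȳ_st) ≈ 223162.5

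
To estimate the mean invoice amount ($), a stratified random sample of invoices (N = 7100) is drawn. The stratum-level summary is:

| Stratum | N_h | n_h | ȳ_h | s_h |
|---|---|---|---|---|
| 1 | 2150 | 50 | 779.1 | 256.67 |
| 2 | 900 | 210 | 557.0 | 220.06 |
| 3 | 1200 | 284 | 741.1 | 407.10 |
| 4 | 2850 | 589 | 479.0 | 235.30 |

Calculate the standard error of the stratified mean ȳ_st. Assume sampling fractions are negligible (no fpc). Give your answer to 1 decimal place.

SE(ȳ_st) ≈ 12.5

V̂(ȳ_st) = Σ W_h² s_h²/n_h, with W_h = N_h/N and N = 7100:
  stratum 1: (2150/7100)²·256.67²/50 = 120.82
  stratum 2: (900/7100)²·220.06²/210 = 3.70537
  stratum 3: (1200/7100)²·407.10²/284 = 16.6698
  stratum 4: (2850/7100)²·235.30²/589 = 15.1461
V̂(ȳ_st) = 156.342
SE(ȳ_st) = √156.342 = 12.5037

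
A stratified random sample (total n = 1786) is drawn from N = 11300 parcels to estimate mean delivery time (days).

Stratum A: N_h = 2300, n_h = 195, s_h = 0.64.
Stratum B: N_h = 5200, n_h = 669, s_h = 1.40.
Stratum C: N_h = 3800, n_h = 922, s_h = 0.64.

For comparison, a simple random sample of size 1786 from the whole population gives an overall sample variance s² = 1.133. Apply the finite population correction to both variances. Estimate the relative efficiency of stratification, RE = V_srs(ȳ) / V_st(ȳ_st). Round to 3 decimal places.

RE ≈ 0.811

V̂(ȳ_st) = Σ W_h² (1 − n_h/N_h) s_h²/n_h, with W_h = N_h/N and N = 11300:
  stratum A: (2300/11300)²·(1 − 195/2300)·0.64²/195 = 7.96431e-05
  stratum B: (5200/11300)²·(1 − 669/5200)·1.40²/669 = 0.000540593
  stratum C: (3800/11300)²·(1 − 922/3800)·0.64²/922 = 3.80493e-05
V_st = 0.000658285
V_srs = (1 − 1786/11300)·1.133/1786 = 0.000534113
Relative efficiency = V_srs / V_st = 0.000534113/0.000658285 = 0.8114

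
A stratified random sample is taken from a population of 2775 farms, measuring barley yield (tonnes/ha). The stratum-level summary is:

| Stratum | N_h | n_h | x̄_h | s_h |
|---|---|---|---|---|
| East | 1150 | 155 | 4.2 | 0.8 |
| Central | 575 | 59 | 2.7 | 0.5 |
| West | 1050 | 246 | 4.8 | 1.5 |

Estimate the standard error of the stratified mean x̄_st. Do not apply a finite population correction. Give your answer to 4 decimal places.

V̂(x̄_st) = Σ W_h² s_h²/n_h, with W_h = N_h/N and N = 2775:
  stratum East: (1150/2775)²·0.8²/155 = 0.000709117
  stratum Central: (575/2775)²·0.5²/59 = 0.000181927
  stratum West: (1050/2775)²·1.5²/246 = 0.00130948
V̂(x̄_st) = 0.00220053
SE(x̄_st) = √0.00220053 = 0.0469098

SE(x̄_st) ≈ 0.0469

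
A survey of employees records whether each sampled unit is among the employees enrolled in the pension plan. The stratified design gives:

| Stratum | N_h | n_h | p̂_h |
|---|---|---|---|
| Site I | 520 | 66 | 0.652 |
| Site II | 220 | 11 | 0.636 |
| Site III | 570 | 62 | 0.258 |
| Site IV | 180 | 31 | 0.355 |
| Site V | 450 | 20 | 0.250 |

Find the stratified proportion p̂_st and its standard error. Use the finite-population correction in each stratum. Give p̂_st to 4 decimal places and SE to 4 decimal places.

N = 1940; stratum weights W_h = N_h/N.
p̂_st = Σ W_h p̂_h = (520·0.652 + 220·0.636 + 570·0.258 + 180·0.355 + 450·0.250)/1940 = 0.41362
V̂(p̂_st) = Σ W_h² (1 − n_h/N_h) p̂_h(1−p̂_h)/(n_h−1):
  stratum Site I: (520/1940)²·(1 − 66/520)·0.652·0.348/65 = 0.000218962
  stratum Site II: (220/1940)²·(1 − 11/220)·0.636·0.364/10 = 0.000282829
  stratum Site III: (570/1940)²·(1 − 62/570)·0.258·0.742/61 = 0.000241451
  stratum Site IV: (180/1940)²·(1 − 31/180)·0.355·0.645/30 = 5.43904e-05
  stratum Site V: (450/1940)²·(1 − 20/450)·0.250·0.750/19 = 0.00050737
V̂(p̂_st) = 0.001305; SE = √V̂ = 0.0361248

p̂_st ≈ 0.4136, SE ≈ 0.0361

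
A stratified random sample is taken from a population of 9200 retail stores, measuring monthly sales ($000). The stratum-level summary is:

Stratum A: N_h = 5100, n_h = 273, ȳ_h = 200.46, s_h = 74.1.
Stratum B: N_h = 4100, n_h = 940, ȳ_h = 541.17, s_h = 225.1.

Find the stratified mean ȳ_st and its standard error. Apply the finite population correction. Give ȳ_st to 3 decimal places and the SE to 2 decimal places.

ȳ_st ≈ 352.298, SE ≈ 3.76

ȳ_st = Σ W_h ȳ_h = (5100·200.46 + 4100·541.17)/9200 = 352.29815
V̂(ȳ_st) = Σ W_h² (1 − n_h/N_h) s_h²/n_h, with W_h = N_h/N and N = 9200:
  stratum A: (5100/9200)²·(1 − 273/5100)·74.1²/273 = 5.84986
  stratum B: (4100/9200)²·(1 − 940/4100)·225.1²/940 = 8.25122
V̂(ȳ_st) = 14.1011
SE(ȳ_st) = √14.1011 = 3.75514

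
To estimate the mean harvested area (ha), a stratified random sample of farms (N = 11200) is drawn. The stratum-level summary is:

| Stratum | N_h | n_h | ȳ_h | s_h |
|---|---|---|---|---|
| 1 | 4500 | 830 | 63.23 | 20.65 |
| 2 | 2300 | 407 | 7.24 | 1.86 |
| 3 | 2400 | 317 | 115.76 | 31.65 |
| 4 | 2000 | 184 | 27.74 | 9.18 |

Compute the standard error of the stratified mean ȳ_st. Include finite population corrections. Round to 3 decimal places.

V̂(ȳ_st) = Σ W_h² (1 − n_h/N_h) s_h²/n_h, with W_h = N_h/N and N = 11200:
  stratum 1: (4500/11200)²·(1 − 830/4500)·20.65²/830 = 0.0676401
  stratum 2: (2300/11200)²·(1 − 407/2300)·1.86²/407 = 0.000295035
  stratum 3: (2400/11200)²·(1 − 317/2400)·31.65²/317 = 0.125937
  stratum 4: (2000/11200)²·(1 − 184/2000)·9.18²/184 = 0.013261
V̂(ȳ_st) = 0.207133
SE(ȳ_st) = √0.207133 = 0.455119

SE(ȳ_st) ≈ 0.455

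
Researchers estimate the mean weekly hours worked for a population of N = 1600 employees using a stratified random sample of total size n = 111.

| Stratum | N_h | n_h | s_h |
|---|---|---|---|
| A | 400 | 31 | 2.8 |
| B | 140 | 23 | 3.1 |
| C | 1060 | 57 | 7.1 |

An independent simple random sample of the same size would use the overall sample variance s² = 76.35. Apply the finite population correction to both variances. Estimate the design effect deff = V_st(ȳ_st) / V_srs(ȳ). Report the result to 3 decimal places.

V̂(ȳ_st) = Σ W_h² (1 − n_h/N_h) s_h²/n_h, with W_h = N_h/N and N = 1600:
  stratum A: (400/1600)²·(1 − 31/400)·2.8²/31 = 0.0145815
  stratum B: (140/1600)²·(1 − 23/140)·3.1²/23 = 0.00267343
  stratum C: (1060/1600)²·(1 − 57/1060)·7.1²/57 = 0.36729
V_st = 0.384545
V_srs = (1 − 111/1600)·76.35/111 = 0.640119
deff = V_st / V_srs = 0.384545/0.640119 = 0.6007

deff ≈ 0.601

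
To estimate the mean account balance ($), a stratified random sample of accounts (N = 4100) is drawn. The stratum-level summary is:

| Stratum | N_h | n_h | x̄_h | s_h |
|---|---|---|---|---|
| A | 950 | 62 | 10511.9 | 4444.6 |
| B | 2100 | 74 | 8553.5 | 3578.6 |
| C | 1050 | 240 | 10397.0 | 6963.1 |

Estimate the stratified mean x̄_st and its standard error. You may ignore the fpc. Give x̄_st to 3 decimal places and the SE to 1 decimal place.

x̄_st = Σ W_h x̄_h = (950·10511.9 + 2100·8553.5 + 1050·10397.0)/4100 = 9479.39146
V̂(x̄_st) = Σ W_h² s_h²/n_h, with W_h = N_h/N and N = 4100:
  stratum A: (950/4100)²·4444.6²/62 = 17106.2
  stratum B: (2100/4100)²·3578.6²/74 = 45401
  stratum C: (1050/4100)²·6963.1²/240 = 13249.7
V̂(x̄_st) = 75756.9
SE(x̄_st) = √75756.9 = 275.24

x̄_st ≈ 9479.391, SE ≈ 275.2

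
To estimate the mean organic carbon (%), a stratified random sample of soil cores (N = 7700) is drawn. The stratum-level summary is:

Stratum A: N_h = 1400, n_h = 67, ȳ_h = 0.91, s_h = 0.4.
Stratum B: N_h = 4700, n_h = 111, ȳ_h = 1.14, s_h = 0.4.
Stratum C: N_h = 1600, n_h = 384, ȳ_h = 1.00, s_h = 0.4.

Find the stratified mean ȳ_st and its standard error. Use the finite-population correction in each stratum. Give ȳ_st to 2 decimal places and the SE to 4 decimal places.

ȳ_st ≈ 1.07, SE ≈ 0.0248

ȳ_st = Σ W_h ȳ_h = (1400·0.91 + 4700·1.14 + 1600·1.00)/7700 = 1.06909
V̂(ȳ_st) = Σ W_h² (1 − n_h/N_h) s_h²/n_h, with W_h = N_h/N and N = 7700:
  stratum A: (1400/7700)²·(1 − 67/1400)·0.4²/67 = 7.51661e-05
  stratum B: (4700/7700)²·(1 − 111/4700)·0.4²/111 = 0.000524362
  stratum C: (1600/7700)²·(1 − 384/1600)·0.4²/384 = 1.36729e-05
V̂(ȳ_st) = 0.000613201
SE(ȳ_st) = √0.000613201 = 0.0247629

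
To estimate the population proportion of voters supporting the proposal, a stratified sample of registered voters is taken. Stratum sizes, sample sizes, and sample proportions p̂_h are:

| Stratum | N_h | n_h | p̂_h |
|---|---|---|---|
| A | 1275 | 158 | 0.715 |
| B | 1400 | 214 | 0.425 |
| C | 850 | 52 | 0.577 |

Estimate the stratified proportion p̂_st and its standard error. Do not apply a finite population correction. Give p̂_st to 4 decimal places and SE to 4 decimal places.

p̂_st ≈ 0.5665, SE ≈ 0.0251

N = 3525; stratum weights W_h = N_h/N.
p̂_st = Σ W_h p̂_h = (1275·0.715 + 1400·0.425 + 850·0.577)/3525 = 0.56655
V̂(p̂_st) = Σ W_h² p̂_h(1−p̂_h)/(n_h−1):
  stratum A: (1275/3525)²·0.715·0.285/157 = 0.000169806
  stratum B: (1400/3525)²·0.425·0.575/213 = 0.000180974
  stratum C: (850/3525)²·0.577·0.423/51 = 0.00027827
V̂(p̂_st) = 0.000629049; SE = √V̂ = 0.0250809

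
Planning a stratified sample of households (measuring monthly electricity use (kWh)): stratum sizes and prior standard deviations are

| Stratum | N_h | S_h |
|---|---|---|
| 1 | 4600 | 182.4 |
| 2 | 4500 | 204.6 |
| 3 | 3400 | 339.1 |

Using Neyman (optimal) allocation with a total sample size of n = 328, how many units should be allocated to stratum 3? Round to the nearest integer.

Neyman allocation: n_h = n · N_h S_h / Σ N_i S_i, with n = 328.
  stratum 1: N_h·S_h = 4600·182.4 = 839040.00
  stratum 2: N_h·S_h = 4500·204.6 = 920700.00
  stratum 3: N_h·S_h = 3400·339.1 = 1152940.00
Σ N_h S_h = 2912680.00
n for stratum 3 = 328·1152940.00/2912680.00 = 129.834 → 130

130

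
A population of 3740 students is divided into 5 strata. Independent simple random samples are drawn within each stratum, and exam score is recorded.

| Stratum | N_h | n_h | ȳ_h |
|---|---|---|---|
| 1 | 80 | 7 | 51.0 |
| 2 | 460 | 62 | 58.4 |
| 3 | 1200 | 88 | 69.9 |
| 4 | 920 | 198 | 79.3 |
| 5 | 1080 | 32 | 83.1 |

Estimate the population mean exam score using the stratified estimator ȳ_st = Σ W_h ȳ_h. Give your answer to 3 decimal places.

N = Σ N_h = 3740. Stratum weights W_h = N_h/N.
ȳ_st = (80·51.0 + 460·58.4 + 1200·69.9 + 920·79.3 + 1080·83.1) / 3740 = 74.20535

ȳ_st ≈ 74.205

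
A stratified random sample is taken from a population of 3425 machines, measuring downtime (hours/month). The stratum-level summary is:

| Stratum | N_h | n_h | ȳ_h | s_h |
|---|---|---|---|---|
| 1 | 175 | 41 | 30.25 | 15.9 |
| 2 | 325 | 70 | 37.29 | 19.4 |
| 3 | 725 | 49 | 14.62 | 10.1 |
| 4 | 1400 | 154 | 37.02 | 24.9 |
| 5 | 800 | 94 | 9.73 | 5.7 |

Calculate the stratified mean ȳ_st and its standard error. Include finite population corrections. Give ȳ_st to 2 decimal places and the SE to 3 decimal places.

ȳ_st = Σ W_h ȳ_h = (175·30.25 + 325·37.29 + 725·14.62 + 1400·37.02 + 800·9.73)/3425 = 25.58380
V̂(ȳ_st) = Σ W_h² (1 − n_h/N_h) s_h²/n_h, with W_h = N_h/N and N = 3425:
  stratum 1: (175/3425)²·(1 − 41/175)·15.9²/41 = 0.0123263
  stratum 2: (325/3425)²·(1 − 70/325)·19.4²/70 = 0.0379846
  stratum 3: (725/3425)²·(1 − 49/725)·10.1²/49 = 0.0869782
  stratum 4: (1400/3425)²·(1 − 154/1400)·24.9²/154 = 0.598691
  stratum 5: (800/3425)²·(1 − 94/800)·5.7²/94 = 0.0166416
V̂(ȳ_st) = 0.752622
SE(ȳ_st) = √0.752622 = 0.867538

ȳ_st ≈ 25.58, SE ≈ 0.868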